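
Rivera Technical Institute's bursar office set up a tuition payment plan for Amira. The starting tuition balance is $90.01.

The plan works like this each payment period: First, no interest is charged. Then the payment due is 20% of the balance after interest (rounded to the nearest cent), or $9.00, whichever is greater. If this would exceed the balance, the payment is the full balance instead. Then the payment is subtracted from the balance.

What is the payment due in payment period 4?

Payment period 1: opening $90.01; payment $18.00; balance $72.01
Payment period 2: opening $72.01; payment $14.40; balance $57.61
Payment period 3: opening $57.61; payment $11.52; balance $46.09
Payment period 4: opening $46.09; payment $9.22; balance $36.87

$9.22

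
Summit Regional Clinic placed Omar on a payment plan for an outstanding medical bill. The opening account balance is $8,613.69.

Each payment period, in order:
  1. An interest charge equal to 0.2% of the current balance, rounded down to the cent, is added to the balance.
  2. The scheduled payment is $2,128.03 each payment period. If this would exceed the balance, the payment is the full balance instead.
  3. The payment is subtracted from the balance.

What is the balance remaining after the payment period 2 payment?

$4,387.85

Payment period 1: opening $8,613.69; interest $17.22 → $8,630.91; payment $2,128.03; balance $6,502.88
Payment period 2: opening $6,502.88; interest $13.00 → $6,515.88; payment $2,128.03; balance $4,387.85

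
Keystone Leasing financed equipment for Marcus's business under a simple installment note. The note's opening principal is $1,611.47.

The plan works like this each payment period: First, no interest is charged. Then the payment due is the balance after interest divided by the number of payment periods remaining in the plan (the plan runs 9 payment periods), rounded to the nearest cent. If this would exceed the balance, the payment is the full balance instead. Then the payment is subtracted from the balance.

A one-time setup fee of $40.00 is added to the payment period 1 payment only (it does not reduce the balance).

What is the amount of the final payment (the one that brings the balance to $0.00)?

# | Opening | Payment | Fee | End bal
1 | $1,611.47 | $179.05 | $40.00 | $1,432.42
2 | $1,432.42 | $179.05 | — | $1,253.37
3 | $1,253.37 | $179.05 | — | $1,074.32
4 | $1,074.32 | $179.05 | — | $895.27
5 | $895.27 | $179.05 | — | $716.22
6 | $716.22 | $179.06 | — | $537.16
7 | $537.16 | $179.05 | — | $358.11
8 | $358.11 | $179.06 | — | $179.05
9 | $179.05 | $179.05 | — | $0.00

$179.05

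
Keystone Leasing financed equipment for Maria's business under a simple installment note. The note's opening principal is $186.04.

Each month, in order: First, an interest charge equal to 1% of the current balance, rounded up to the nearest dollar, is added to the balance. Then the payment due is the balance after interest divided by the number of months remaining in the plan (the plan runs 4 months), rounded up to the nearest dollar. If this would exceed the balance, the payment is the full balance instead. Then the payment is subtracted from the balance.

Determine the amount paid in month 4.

Month 1: $186.04 +$2.00 interest = $188.04; pay $48.00 → $140.04
Month 2: $140.04 +$2.00 interest = $142.04; pay $48.00 → $94.04
Month 3: $94.04 +$1.00 interest = $95.04; pay $48.00 → $47.04
Month 4: $47.04 +$1.00 interest = $48.04; pay $48.04 → $0.00

$48.04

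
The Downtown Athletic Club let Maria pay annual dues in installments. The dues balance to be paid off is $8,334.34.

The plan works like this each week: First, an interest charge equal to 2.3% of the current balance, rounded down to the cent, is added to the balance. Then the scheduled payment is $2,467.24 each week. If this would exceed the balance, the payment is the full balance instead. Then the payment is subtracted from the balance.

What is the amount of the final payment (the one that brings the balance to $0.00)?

$1,380.49

# | Opening | Interest | Payment | End bal
1 | $8,334.34 | $191.68 | $2,467.24 | $6,058.78
2 | $6,058.78 | $139.35 | $2,467.24 | $3,730.89
3 | $3,730.89 | $85.81 | $2,467.24 | $1,349.46
4 | $1,349.46 | $31.03 | $1,380.49 | $0.00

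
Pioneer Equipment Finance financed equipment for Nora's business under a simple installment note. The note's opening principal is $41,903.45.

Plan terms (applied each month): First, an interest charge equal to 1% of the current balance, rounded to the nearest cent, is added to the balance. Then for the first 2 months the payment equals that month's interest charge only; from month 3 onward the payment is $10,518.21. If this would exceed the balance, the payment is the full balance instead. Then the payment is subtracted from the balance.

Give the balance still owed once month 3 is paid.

# | Opening | Interest | Payment | End bal
1 | $41,903.45 | $419.03 | $419.03 | $41,903.45
2 | $41,903.45 | $419.03 | $419.03 | $41,903.45
3 | $41,903.45 | $419.03 | $10,518.21 | $31,804.27

$31,804.27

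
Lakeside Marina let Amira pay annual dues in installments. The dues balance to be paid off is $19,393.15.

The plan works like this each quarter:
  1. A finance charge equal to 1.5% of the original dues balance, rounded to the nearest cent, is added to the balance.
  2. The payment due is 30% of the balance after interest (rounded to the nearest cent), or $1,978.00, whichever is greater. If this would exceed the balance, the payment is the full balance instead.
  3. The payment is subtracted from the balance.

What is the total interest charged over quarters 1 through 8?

Quarter 1: $19,393.15 +$290.90 interest = $19,684.05; pay $5,905.22 → $13,778.83
Quarter 2: $13,778.83 +$290.90 interest = $14,069.73; pay $4,220.92 → $9,848.81
Quarter 3: $9,848.81 +$290.90 interest = $10,139.71; pay $3,041.91 → $7,097.80
Quarter 4: $7,097.80 +$290.90 interest = $7,388.70; pay $2,216.61 → $5,172.09
Quarter 5: $5,172.09 +$290.90 interest = $5,462.99; pay $1,978.00 → $3,484.99
Quarter 6: $3,484.99 +$290.90 interest = $3,775.89; pay $1,978.00 → $1,797.89
Quarter 7: $1,797.89 +$290.90 interest = $2,088.79; pay $1,978.00 → $110.79
Quarter 8: $110.79 +$290.90 interest = $401.69; pay $401.69 → $0.00
Total interest: $290.90 + $290.90 + $290.90 + $290.90 + $290.90 + $290.90 + $290.90 + $290.90 = $2,327.20

$2,327.20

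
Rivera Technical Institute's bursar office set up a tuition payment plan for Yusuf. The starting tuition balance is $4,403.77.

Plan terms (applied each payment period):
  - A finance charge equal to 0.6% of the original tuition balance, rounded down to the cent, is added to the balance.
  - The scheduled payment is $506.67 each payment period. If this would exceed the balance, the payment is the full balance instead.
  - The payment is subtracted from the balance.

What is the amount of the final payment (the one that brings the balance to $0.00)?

$107.94

# | Opening | Interest | Payment | End bal
1 | $4,403.77 | $26.42 | $506.67 | $3,923.52
2 | $3,923.52 | $26.42 | $506.67 | $3,443.27
3 | $3,443.27 | $26.42 | $506.67 | $2,963.02
4 | $2,963.02 | $26.42 | $506.67 | $2,482.77
5 | $2,482.77 | $26.42 | $506.67 | $2,002.52
6 | $2,002.52 | $26.42 | $506.67 | $1,522.27
7 | $1,522.27 | $26.42 | $506.67 | $1,042.02
8 | $1,042.02 | $26.42 | $506.67 | $561.77
9 | $561.77 | $26.42 | $506.67 | $81.52
10 | $81.52 | $26.42 | $107.94 | $0.00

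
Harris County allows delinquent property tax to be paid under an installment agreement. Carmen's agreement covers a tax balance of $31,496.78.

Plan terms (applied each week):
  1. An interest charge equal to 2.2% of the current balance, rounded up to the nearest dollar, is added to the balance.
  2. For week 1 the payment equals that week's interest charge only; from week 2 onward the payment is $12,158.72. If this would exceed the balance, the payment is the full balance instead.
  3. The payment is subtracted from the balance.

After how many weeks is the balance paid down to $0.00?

4

Week 1: opening $31,496.78; interest $693.00 → $32,189.78; payment $693.00; balance $31,496.78
Week 2: opening $31,496.78; interest $693.00 → $32,189.78; payment $12,158.72; balance $20,031.06
Week 3: opening $20,031.06; interest $441.00 → $20,472.06; payment $12,158.72; balance $8,313.34
Week 4: opening $8,313.34; interest $183.00 → $8,496.34; payment $8,496.34; balance $0.00
Balance reaches $0.00 in week 4.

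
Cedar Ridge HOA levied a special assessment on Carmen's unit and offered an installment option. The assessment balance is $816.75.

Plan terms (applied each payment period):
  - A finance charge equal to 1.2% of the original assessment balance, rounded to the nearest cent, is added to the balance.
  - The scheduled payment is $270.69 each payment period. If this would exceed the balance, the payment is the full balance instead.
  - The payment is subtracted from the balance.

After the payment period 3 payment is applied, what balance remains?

$34.08

Payment period 1: opening $816.75; interest $9.80 → $826.55; payment $270.69; balance $555.86
Payment period 2: opening $555.86; interest $9.80 → $565.66; payment $270.69; balance $294.97
Payment period 3: opening $294.97; interest $9.80 → $304.77; payment $270.69; balance $34.08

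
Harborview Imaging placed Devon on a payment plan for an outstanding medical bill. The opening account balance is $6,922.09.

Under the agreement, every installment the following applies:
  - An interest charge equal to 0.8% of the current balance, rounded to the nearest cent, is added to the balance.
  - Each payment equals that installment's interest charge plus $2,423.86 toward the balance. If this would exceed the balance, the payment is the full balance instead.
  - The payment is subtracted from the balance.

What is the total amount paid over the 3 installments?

Installment 1: opening $6,922.09; interest $55.38 → $6,977.47; payment $2,479.24; balance $4,498.23
Installment 2: opening $4,498.23; interest $35.99 → $4,534.22; payment $2,459.85; balance $2,074.37
Installment 3: opening $2,074.37; interest $16.59 → $2,090.96; payment $2,090.96; balance $0.00
Total paid: $7,030.05

$7,030.05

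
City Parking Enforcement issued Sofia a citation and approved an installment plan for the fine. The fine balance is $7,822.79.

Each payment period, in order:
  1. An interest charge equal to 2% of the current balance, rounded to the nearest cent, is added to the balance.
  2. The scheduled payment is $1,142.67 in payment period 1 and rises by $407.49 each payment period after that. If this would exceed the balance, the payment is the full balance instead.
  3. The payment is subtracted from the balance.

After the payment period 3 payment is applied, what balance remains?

$3,573.96

Payment period 1: opening $7,822.79; interest $156.46 → $7,979.25; payment $1,142.67; balance $6,836.58
Payment period 2: opening $6,836.58; interest $136.73 → $6,973.31; payment $1,550.16; balance $5,423.15
Payment period 3: opening $5,423.15; interest $108.46 → $5,531.61; payment $1,957.65; balance $3,573.96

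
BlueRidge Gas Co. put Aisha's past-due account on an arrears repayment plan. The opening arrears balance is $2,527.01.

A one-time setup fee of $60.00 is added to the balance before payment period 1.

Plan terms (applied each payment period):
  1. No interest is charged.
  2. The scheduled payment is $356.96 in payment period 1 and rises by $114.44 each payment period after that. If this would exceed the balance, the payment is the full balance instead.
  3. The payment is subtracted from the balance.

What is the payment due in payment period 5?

$472.53

Payment period 1: opening $2,587.01; payment $356.96; balance $2,230.05
Payment period 2: opening $2,230.05; payment $471.40; balance $1,758.65
Payment period 3: opening $1,758.65; payment $585.84; balance $1,172.81
Payment period 4: opening $1,172.81; payment $700.28; balance $472.53
Payment period 5: opening $472.53; payment $472.53; balance $0.00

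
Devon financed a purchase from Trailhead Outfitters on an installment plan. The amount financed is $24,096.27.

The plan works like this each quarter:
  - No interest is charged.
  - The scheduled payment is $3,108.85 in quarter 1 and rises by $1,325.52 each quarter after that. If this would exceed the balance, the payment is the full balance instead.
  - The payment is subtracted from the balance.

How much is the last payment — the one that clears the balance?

$3,707.75

Quarter 1: $24,096.27 − $3,108.85 → $20,987.42
Quarter 2: $20,987.42 − $4,434.37 → $16,553.05
Quarter 3: $16,553.05 − $5,759.89 → $10,793.16
Quarter 4: $10,793.16 − $7,085.41 → $3,707.75
Quarter 5: $3,707.75 − $3,707.75 → $0.00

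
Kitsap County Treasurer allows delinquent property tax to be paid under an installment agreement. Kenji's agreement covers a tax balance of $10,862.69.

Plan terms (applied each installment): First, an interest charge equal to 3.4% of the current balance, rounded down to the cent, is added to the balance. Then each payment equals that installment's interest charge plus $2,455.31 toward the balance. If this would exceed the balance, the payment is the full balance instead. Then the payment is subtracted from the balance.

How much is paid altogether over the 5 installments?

$11,874.52

# | Opening | Interest | Payment | End bal
1 | $10,862.69 | $369.33 | $2,824.64 | $8,407.38
2 | $8,407.38 | $285.85 | $2,741.16 | $5,952.07
3 | $5,952.07 | $202.37 | $2,657.68 | $3,496.76
4 | $3,496.76 | $118.88 | $2,574.19 | $1,041.45
5 | $1,041.45 | $35.40 | $1,076.85 | $0.00
Total paid: $11,874.52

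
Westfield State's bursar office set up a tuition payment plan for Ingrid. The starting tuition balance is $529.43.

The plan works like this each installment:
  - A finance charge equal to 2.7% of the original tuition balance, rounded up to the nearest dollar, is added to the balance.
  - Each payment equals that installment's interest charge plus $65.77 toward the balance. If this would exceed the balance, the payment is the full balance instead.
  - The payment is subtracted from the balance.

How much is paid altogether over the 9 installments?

$664.43

# | Opening | Interest | Payment | End bal
1 | $529.43 | $15.00 | $80.77 | $463.66
2 | $463.66 | $15.00 | $80.77 | $397.89
3 | $397.89 | $15.00 | $80.77 | $332.12
4 | $332.12 | $15.00 | $80.77 | $266.35
5 | $266.35 | $15.00 | $80.77 | $200.58
6 | $200.58 | $15.00 | $80.77 | $134.81
7 | $134.81 | $15.00 | $80.77 | $69.04
8 | $69.04 | $15.00 | $80.77 | $3.27
9 | $3.27 | $15.00 | $18.27 | $0.00
Total paid: $664.43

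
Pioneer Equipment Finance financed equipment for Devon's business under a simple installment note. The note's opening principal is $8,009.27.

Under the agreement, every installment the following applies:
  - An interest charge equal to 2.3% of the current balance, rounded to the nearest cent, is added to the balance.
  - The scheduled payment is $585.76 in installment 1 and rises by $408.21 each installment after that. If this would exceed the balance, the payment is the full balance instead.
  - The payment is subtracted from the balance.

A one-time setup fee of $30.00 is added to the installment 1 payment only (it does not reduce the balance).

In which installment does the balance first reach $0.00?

Installment 1: opening $8,009.27; interest $184.21 → $8,193.48; payment $585.76 (+ $30.00 fee); balance $7,607.72
Installment 2: opening $7,607.72; interest $174.98 → $7,782.70; payment $993.97; balance $6,788.73
Installment 3: opening $6,788.73; interest $156.14 → $6,944.87; payment $1,402.18; balance $5,542.69
Installment 4: opening $5,542.69; interest $127.48 → $5,670.17; payment $1,810.39; balance $3,859.78
Installment 5: opening $3,859.78; interest $88.77 → $3,948.55; payment $2,218.60; balance $1,729.95
Installment 6: opening $1,729.95; interest $39.79 → $1,769.74; payment $1,769.74; balance $0.00
Balance reaches $0.00 in installment 6.

6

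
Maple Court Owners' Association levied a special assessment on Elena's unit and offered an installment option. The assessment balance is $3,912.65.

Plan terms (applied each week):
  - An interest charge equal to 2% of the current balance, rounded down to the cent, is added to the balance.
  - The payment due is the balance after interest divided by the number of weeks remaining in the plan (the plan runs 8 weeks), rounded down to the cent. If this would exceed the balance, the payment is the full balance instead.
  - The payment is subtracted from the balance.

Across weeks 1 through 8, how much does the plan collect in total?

$4,281.70

Week 1: opening $3,912.65; interest $78.25 → $3,990.90; payment $498.86; balance $3,492.04
Week 2: opening $3,492.04; interest $69.84 → $3,561.88; payment $508.84; balance $3,053.04
Week 3: opening $3,053.04; interest $61.06 → $3,114.10; payment $519.01; balance $2,595.09
Week 4: opening $2,595.09; interest $51.90 → $2,646.99; payment $529.39; balance $2,117.60
Week 5: opening $2,117.60; interest $42.35 → $2,159.95; payment $539.98; balance $1,619.97
Week 6: opening $1,619.97; interest $32.39 → $1,652.36; payment $550.78; balance $1,101.58
Week 7: opening $1,101.58; interest $22.03 → $1,123.61; payment $561.80; balance $561.81
Week 8: opening $561.81; interest $11.23 → $573.04; payment $573.04; balance $0.00
Total paid: $4,281.70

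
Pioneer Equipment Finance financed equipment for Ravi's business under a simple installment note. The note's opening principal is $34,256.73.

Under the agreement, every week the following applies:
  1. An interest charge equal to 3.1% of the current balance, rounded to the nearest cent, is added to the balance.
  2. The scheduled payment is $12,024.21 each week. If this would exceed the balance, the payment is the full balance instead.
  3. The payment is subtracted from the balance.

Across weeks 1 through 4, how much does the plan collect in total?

Week 1: $34,256.73 +$1,061.96 interest = $35,318.69; pay $12,024.21 → $23,294.48
Week 2: $23,294.48 +$722.13 interest = $24,016.61; pay $12,024.21 → $11,992.40
Week 3: $11,992.40 +$371.76 interest = $12,364.16; pay $12,024.21 → $339.95
Week 4: $339.95 +$10.54 interest = $350.49; pay $350.49 → $0.00
Total paid: $36,423.12

$36,423.12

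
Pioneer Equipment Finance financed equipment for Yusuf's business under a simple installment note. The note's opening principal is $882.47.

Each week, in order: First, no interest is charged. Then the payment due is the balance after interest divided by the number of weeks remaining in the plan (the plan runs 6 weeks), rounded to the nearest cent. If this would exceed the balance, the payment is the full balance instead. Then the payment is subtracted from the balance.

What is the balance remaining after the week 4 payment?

Week 1: $882.47 − $147.08 → $735.39
Week 2: $735.39 − $147.08 → $588.31
Week 3: $588.31 − $147.08 → $441.23
Week 4: $441.23 − $147.08 → $294.15

$294.15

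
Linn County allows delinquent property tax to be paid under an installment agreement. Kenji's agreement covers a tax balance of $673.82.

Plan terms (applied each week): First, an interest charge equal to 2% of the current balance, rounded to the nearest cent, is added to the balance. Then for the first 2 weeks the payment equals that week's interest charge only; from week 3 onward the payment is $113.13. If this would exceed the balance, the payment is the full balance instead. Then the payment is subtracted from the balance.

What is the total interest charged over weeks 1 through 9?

Week 1: $673.82 +$13.48 interest = $687.30; pay $13.48 → $673.82
Week 2: $673.82 +$13.48 interest = $687.30; pay $13.48 → $673.82
Week 3: $673.82 +$13.48 interest = $687.30; pay $113.13 → $574.17
Week 4: $574.17 +$11.48 interest = $585.65; pay $113.13 → $472.52
Week 5: $472.52 +$9.45 interest = $481.97; pay $113.13 → $368.84
Week 6: $368.84 +$7.38 interest = $376.22; pay $113.13 → $263.09
Week 7: $263.09 +$5.26 interest = $268.35; pay $113.13 → $155.22
Week 8: $155.22 +$3.10 interest = $158.32; pay $113.13 → $45.19
Week 9: $45.19 +$0.90 interest = $46.09; pay $46.09 → $0.00
Total interest: $13.48 + $13.48 + $13.48 + $11.48 + $9.45 + $7.38 + $5.26 + $3.10 + $0.90 = $78.01

$78.01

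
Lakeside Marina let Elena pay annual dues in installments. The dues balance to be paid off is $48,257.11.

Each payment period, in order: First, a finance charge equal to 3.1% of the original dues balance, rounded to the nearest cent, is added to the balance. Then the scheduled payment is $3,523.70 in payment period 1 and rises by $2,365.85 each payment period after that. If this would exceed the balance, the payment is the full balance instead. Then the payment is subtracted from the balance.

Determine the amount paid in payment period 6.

$15,352.95

Payment period 1: $48,257.11 +$1,495.97 interest = $49,753.08; pay $3,523.70 → $46,229.38
Payment period 2: $46,229.38 +$1,495.97 interest = $47,725.35; pay $5,889.55 → $41,835.80
Payment period 3: $41,835.80 +$1,495.97 interest = $43,331.77; pay $8,255.40 → $35,076.37
Payment period 4: $35,076.37 +$1,495.97 interest = $36,572.34; pay $10,621.25 → $25,951.09
Payment period 5: $25,951.09 +$1,495.97 interest = $27,447.06; pay $12,987.10 → $14,459.96
Payment period 6: $14,459.96 +$1,495.97 interest = $15,955.93; pay $15,352.95 → $602.98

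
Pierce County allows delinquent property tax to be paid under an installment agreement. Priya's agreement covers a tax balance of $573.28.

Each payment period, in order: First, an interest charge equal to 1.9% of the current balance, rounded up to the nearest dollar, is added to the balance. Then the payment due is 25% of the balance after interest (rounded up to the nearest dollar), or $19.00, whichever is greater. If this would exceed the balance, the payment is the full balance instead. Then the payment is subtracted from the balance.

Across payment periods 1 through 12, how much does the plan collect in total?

$622.28

Payment period 1: $573.28 +$11.00 interest = $584.28; pay $147.00 → $437.28
Payment period 2: $437.28 +$9.00 interest = $446.28; pay $112.00 → $334.28
Payment period 3: $334.28 +$7.00 interest = $341.28; pay $86.00 → $255.28
Payment period 4: $255.28 +$5.00 interest = $260.28; pay $66.00 → $194.28
Payment period 5: $194.28 +$4.00 interest = $198.28; pay $50.00 → $148.28
Payment period 6: $148.28 +$3.00 interest = $151.28; pay $38.00 → $113.28
Payment period 7: $113.28 +$3.00 interest = $116.28; pay $30.00 → $86.28
Payment period 8: $86.28 +$2.00 interest = $88.28; pay $23.00 → $65.28
Payment period 9: $65.28 +$2.00 interest = $67.28; pay $19.00 → $48.28
Payment period 10: $48.28 +$1.00 interest = $49.28; pay $19.00 → $30.28
Payment period 11: $30.28 +$1.00 interest = $31.28; pay $19.00 → $12.28
Payment period 12: $12.28 +$1.00 interest = $13.28; pay $13.28 → $0.00
Total paid: $622.28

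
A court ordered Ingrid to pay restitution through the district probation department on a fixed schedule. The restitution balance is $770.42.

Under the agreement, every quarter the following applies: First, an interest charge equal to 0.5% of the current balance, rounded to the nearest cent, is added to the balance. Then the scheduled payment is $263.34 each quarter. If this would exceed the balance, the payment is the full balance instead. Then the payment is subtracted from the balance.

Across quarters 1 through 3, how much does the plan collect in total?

Quarter 1: opening $770.42; interest $3.85 → $774.27; payment $263.34; balance $510.93
Quarter 2: opening $510.93; interest $2.55 → $513.48; payment $263.34; balance $250.14
Quarter 3: opening $250.14; interest $1.25 → $251.39; payment $251.39; balance $0.00
Total paid: $778.07

$778.07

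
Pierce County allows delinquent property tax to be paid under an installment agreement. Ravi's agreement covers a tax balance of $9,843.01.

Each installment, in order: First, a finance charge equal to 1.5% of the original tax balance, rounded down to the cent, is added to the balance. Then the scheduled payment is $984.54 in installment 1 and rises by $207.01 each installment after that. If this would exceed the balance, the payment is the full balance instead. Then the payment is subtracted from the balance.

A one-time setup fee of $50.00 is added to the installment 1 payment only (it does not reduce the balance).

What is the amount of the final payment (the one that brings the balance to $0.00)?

Installment 1: opening $9,843.01; interest $147.64 → $9,990.65; payment $984.54 (+ $50.00 fee); balance $9,006.11
Installment 2: opening $9,006.11; interest $147.64 → $9,153.75; payment $1,191.55; balance $7,962.20
Installment 3: opening $7,962.20; interest $147.64 → $8,109.84; payment $1,398.56; balance $6,711.28
Installment 4: opening $6,711.28; interest $147.64 → $6,858.92; payment $1,605.57; balance $5,253.35
Installment 5: opening $5,253.35; interest $147.64 → $5,400.99; payment $1,812.58; balance $3,588.41
Installment 6: opening $3,588.41; interest $147.64 → $3,736.05; payment $2,019.59; balance $1,716.46
Installment 7: opening $1,716.46; interest $147.64 → $1,864.10; payment $1,864.10; balance $0.00

$1,864.10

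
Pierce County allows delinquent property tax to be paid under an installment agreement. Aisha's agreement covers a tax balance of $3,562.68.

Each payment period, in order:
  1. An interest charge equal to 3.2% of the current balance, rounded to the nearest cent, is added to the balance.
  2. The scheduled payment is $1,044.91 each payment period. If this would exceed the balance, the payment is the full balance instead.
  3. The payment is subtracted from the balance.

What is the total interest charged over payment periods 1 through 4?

$273.45

# | Opening | Interest | Payment | End bal
1 | $3,562.68 | $114.01 | $1,044.91 | $2,631.78
2 | $2,631.78 | $84.22 | $1,044.91 | $1,671.09
3 | $1,671.09 | $53.47 | $1,044.91 | $679.65
4 | $679.65 | $21.75 | $701.40 | $0.00
Total interest: $114.01 + $84.22 + $53.47 + $21.75 = $273.45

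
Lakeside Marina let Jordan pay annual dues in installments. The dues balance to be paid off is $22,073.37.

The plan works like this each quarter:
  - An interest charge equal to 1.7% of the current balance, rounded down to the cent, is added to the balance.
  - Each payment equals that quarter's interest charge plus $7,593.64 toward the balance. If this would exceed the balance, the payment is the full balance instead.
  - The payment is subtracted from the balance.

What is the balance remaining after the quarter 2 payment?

Quarter 1: $22,073.37 +$375.24 interest = $22,448.61; pay $7,968.88 → $14,479.73
Quarter 2: $14,479.73 +$246.15 interest = $14,725.88; pay $7,839.79 → $6,886.09

$6,886.09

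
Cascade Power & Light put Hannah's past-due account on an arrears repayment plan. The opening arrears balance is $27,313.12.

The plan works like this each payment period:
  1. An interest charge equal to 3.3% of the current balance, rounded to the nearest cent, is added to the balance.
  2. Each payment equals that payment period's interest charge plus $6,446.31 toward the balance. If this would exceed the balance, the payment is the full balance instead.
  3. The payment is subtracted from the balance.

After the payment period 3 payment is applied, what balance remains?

# | Opening | Interest | Payment | End bal
1 | $27,313.12 | $901.33 | $7,347.64 | $20,866.81
2 | $20,866.81 | $688.60 | $7,134.91 | $14,420.50
3 | $14,420.50 | $475.88 | $6,922.19 | $7,974.19

$7,974.19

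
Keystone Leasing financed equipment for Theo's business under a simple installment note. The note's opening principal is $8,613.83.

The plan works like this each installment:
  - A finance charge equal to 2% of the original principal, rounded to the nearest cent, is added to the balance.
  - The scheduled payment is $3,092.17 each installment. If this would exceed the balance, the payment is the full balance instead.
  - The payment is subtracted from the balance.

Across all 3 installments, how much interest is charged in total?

Installment 1: $8,613.83 +$172.28 interest = $8,786.11; pay $3,092.17 → $5,693.94
Installment 2: $5,693.94 +$172.28 interest = $5,866.22; pay $3,092.17 → $2,774.05
Installment 3: $2,774.05 +$172.28 interest = $2,946.33; pay $2,946.33 → $0.00
Total interest: $172.28 + $172.28 + $172.28 = $516.84

$516.84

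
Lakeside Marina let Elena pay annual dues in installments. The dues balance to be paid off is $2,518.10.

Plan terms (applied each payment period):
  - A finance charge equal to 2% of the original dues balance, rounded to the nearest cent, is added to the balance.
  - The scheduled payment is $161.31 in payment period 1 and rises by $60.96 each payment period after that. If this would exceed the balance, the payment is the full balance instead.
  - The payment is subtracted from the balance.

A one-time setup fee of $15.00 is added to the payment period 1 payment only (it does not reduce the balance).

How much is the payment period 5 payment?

$405.15

# | Opening | Interest | Payment | Fee | End bal
1 | $2,518.10 | $50.36 | $161.31 | $15.00 | $2,407.15
2 | $2,407.15 | $50.36 | $222.27 | — | $2,235.24
3 | $2,235.24 | $50.36 | $283.23 | — | $2,002.37
4 | $2,002.37 | $50.36 | $344.19 | — | $1,708.54
5 | $1,708.54 | $50.36 | $405.15 | — | $1,353.75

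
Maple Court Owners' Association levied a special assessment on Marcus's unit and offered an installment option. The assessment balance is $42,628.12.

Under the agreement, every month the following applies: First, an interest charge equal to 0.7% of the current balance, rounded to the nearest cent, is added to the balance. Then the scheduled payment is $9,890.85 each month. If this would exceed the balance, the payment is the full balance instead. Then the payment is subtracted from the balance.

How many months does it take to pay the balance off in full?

Month 1: opening $42,628.12; interest $298.40 → $42,926.52; payment $9,890.85; balance $33,035.67
Month 2: opening $33,035.67; interest $231.25 → $33,266.92; payment $9,890.85; balance $23,376.07
Month 3: opening $23,376.07; interest $163.63 → $23,539.70; payment $9,890.85; balance $13,648.85
Month 4: opening $13,648.85; interest $95.54 → $13,744.39; payment $9,890.85; balance $3,853.54
Month 5: opening $3,853.54; interest $26.97 → $3,880.51; payment $3,880.51; balance $0.00
Balance reaches $0.00 in month 5.

5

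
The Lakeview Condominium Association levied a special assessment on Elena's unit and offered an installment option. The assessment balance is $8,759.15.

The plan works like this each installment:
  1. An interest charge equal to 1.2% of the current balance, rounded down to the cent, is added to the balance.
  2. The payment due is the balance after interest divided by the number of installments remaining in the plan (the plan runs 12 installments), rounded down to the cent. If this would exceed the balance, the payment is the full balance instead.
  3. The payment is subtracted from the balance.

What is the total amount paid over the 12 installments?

Installment 1: opening $8,759.15; interest $105.10 → $8,864.25; payment $738.68; balance $8,125.57
Installment 2: opening $8,125.57; interest $97.50 → $8,223.07; payment $747.55; balance $7,475.52
Installment 3: opening $7,475.52; interest $89.70 → $7,565.22; payment $756.52; balance $6,808.70
Installment 4: opening $6,808.70; interest $81.70 → $6,890.40; payment $765.60; balance $6,124.80
Installment 5: opening $6,124.80; interest $73.49 → $6,198.29; payment $774.78; balance $5,423.51
Installment 6: opening $5,423.51; interest $65.08 → $5,488.59; payment $784.08; balance $4,704.51
Installment 7: opening $4,704.51; interest $56.45 → $4,760.96; payment $793.49; balance $3,967.47
Installment 8: opening $3,967.47; interest $47.60 → $4,015.07; payment $803.01; balance $3,212.06
Installment 9: opening $3,212.06; interest $38.54 → $3,250.60; payment $812.65; balance $2,437.95
Installment 10: opening $2,437.95; interest $29.25 → $2,467.20; payment $822.40; balance $1,644.80
Installment 11: opening $1,644.80; interest $19.73 → $1,664.53; payment $832.26; balance $832.27
Installment 12: opening $832.27; interest $9.98 → $842.25; payment $842.25; balance $0.00
Total paid: $9,473.27

$9,473.27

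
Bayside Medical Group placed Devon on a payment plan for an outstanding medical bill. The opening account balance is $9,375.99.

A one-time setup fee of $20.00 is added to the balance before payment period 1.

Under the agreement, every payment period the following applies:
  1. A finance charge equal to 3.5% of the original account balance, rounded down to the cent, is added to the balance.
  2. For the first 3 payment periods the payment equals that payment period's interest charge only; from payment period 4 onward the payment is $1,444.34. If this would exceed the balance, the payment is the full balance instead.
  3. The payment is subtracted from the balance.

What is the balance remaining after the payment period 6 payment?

Payment period 1: opening $9,395.99; interest $328.15 → $9,724.14; payment $328.15; balance $9,395.99
Payment period 2: opening $9,395.99; interest $328.15 → $9,724.14; payment $328.15; balance $9,395.99
Payment period 3: opening $9,395.99; interest $328.15 → $9,724.14; payment $328.15; balance $9,395.99
Payment period 4: opening $9,395.99; interest $328.15 → $9,724.14; payment $1,444.34; balance $8,279.80
Payment period 5: opening $8,279.80; interest $328.15 → $8,607.95; payment $1,444.34; balance $7,163.61
Payment period 6: opening $7,163.61; interest $328.15 → $7,491.76; payment $1,444.34; balance $6,047.42

$6,047.42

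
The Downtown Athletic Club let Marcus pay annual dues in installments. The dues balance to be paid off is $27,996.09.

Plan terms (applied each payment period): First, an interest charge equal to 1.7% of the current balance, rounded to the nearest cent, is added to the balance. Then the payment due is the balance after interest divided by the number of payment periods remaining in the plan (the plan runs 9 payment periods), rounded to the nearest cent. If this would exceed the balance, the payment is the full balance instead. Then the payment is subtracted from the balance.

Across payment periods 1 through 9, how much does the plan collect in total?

$30,486.91

Payment period 1: opening $27,996.09; interest $475.93 → $28,472.02; payment $3,163.56; balance $25,308.46
Payment period 2: opening $25,308.46; interest $430.24 → $25,738.70; payment $3,217.34; balance $22,521.36
Payment period 3: opening $22,521.36; interest $382.86 → $22,904.22; payment $3,272.03; balance $19,632.19
Payment period 4: opening $19,632.19; interest $333.75 → $19,965.94; payment $3,327.66; balance $16,638.28
Payment period 5: opening $16,638.28; interest $282.85 → $16,921.13; payment $3,384.23; balance $13,536.90
Payment period 6: opening $13,536.90; interest $230.13 → $13,767.03; payment $3,441.76; balance $10,325.27
Payment period 7: opening $10,325.27; interest $175.53 → $10,500.80; payment $3,500.27; balance $7,000.53
Payment period 8: opening $7,000.53; interest $119.01 → $7,119.54; payment $3,559.77; balance $3,559.77
Payment period 9: opening $3,559.77; interest $60.52 → $3,620.29; payment $3,620.29; balance $0.00
Total paid: $30,486.91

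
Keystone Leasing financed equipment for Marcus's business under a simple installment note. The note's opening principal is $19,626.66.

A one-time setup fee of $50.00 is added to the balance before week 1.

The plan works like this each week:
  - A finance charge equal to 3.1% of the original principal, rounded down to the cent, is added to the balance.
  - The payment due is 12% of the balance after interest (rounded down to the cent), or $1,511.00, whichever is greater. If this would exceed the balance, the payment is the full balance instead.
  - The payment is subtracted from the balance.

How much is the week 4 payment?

$1,852.64

Week 1: $19,676.66 +$608.42 interest = $20,285.08; pay $2,434.20 → $17,850.88
Week 2: $17,850.88 +$608.42 interest = $18,459.30; pay $2,215.11 → $16,244.19
Week 3: $16,244.19 +$608.42 interest = $16,852.61; pay $2,022.31 → $14,830.30
Week 4: $14,830.30 +$608.42 interest = $15,438.72; pay $1,852.64 → $13,586.08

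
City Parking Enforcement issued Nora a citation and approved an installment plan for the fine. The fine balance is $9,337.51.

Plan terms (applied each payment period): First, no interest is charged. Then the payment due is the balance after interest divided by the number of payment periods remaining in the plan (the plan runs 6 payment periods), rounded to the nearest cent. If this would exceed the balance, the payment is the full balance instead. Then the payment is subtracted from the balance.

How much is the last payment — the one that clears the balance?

Payment period 1: $9,337.51 − $1,556.25 → $7,781.26
Payment period 2: $7,781.26 − $1,556.25 → $6,225.01
Payment period 3: $6,225.01 − $1,556.25 → $4,668.76
Payment period 4: $4,668.76 − $1,556.25 → $3,112.51
Payment period 5: $3,112.51 − $1,556.26 → $1,556.25
Payment period 6: $1,556.25 − $1,556.25 → $0.00

$1,556.25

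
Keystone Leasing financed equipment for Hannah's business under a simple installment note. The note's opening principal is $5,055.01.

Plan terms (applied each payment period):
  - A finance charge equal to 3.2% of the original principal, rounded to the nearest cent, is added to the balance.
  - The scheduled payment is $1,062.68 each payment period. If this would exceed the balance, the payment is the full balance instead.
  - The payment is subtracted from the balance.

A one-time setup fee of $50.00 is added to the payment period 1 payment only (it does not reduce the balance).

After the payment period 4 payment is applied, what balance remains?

Payment period 1: opening $5,055.01; interest $161.76 → $5,216.77; payment $1,062.68 (+ $50.00 fee); balance $4,154.09
Payment period 2: opening $4,154.09; interest $161.76 → $4,315.85; payment $1,062.68; balance $3,253.17
Payment period 3: opening $3,253.17; interest $161.76 → $3,414.93; payment $1,062.68; balance $2,352.25
Payment period 4: opening $2,352.25; interest $161.76 → $2,514.01; payment $1,062.68; balance $1,451.33

$1,451.33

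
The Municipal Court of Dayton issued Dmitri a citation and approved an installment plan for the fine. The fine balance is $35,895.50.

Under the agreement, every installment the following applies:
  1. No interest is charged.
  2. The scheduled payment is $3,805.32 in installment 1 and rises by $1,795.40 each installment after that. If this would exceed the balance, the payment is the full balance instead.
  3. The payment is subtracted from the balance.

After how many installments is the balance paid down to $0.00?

Installment 1: opening $35,895.50; payment $3,805.32; balance $32,090.18
Installment 2: opening $32,090.18; payment $5,600.72; balance $26,489.46
Installment 3: opening $26,489.46; payment $7,396.12; balance $19,093.34
Installment 4: opening $19,093.34; payment $9,191.52; balance $9,901.82
Installment 5: opening $9,901.82; payment $9,901.82; balance $0.00
Balance reaches $0.00 in installment 5.

5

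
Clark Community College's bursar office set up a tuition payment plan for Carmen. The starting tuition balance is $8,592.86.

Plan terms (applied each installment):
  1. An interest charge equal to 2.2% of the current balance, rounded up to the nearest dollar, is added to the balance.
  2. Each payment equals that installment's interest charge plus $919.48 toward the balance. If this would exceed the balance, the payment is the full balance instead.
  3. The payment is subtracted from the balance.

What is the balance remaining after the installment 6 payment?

$3,075.98

# | Opening | Interest | Payment | End bal
1 | $8,592.86 | $190.00 | $1,109.48 | $7,673.38
2 | $7,673.38 | $169.00 | $1,088.48 | $6,753.90
3 | $6,753.90 | $149.00 | $1,068.48 | $5,834.42
4 | $5,834.42 | $129.00 | $1,048.48 | $4,914.94
5 | $4,914.94 | $109.00 | $1,028.48 | $3,995.46
6 | $3,995.46 | $88.00 | $1,007.48 | $3,075.98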